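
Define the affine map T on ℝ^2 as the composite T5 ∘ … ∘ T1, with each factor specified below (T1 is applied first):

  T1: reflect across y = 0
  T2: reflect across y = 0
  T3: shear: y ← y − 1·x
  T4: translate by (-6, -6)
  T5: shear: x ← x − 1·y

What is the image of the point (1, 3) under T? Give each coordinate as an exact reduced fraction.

T(p) = (-1, -4)

T1 reflect across y = 0: (1, 3) → (1, -3)
T2 reflect across y = 0: (1, -3) → (1, 3)
T3 shear: y ← y − 1·x: (1, 3) → (1, 2)
T4 translate by (-6, -6): (1, 2) → (-5, -4)
T5 shear: x ← x − 1·y: (-5, -4) → (-1, -4)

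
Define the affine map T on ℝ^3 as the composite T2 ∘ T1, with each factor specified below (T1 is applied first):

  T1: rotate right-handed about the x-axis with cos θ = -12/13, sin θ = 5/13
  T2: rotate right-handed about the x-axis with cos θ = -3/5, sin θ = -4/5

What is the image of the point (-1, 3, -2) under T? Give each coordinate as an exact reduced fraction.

T(p) = (-1, 18/5, -1/5)

T1 rotate right-handed about the x-axis with cos θ = -12/13, sin θ = 5/13: (-1, 3, -2) → (-1, -2, 3)
T2 rotate right-handed about the x-axis with cos θ = -3/5, sin θ = -4/5: (-1, -2, 3) → (-1, 18/5, -1/5)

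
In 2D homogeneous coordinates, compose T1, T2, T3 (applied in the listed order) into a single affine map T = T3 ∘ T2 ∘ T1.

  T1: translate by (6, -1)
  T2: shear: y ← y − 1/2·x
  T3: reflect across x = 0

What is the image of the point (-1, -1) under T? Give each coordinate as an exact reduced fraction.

T(p) = (-5, -9/2)

T1 translate by (6, -1): (-1, -1) → (5, -2)
T2 shear: y ← y − 1/2·x: (5, -2) → (5, -9/2)
T3 reflect across x = 0: (5, -9/2) → (-5, -9/2)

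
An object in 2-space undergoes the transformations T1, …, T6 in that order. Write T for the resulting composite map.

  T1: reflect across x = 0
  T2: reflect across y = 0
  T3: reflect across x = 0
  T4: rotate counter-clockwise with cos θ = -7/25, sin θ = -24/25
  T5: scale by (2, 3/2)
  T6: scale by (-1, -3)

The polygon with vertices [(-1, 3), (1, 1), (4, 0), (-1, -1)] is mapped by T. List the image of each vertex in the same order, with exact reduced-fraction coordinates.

T1 reflect across x = 0: (-1, 3) → (1, 3); (1, 1) → (-1, 1); (4, 0) → (-4, 0); (-1, -1) → (1, -1)
T2 reflect across y = 0: (1, 3) → (1, -3); (-1, 1) → (-1, -1); (-4, 0) → (-4, 0); (1, -1) → (1, 1)
T3 reflect across x = 0: (1, -3) → (-1, -3); (-1, -1) → (1, -1); (-4, 0) → (4, 0); (1, 1) → (-1, 1)
T4 rotate counter-clockwise with cos θ = -7/25, sin θ = -24/25: (-1, -3) → (-13/5, 9/5); (1, -1) → (-31/25, -17/25); (4, 0) → (-28/25, -96/25); (-1, 1) → (31/25, 17/25)
T5 scale by (2, 3/2): (-13/5, 9/5) → (-26/5, 27/10); (-31/25, -17/25) → (-62/25, -51/50); (-28/25, -96/25) → (-56/25, -144/25); (31/25, 17/25) → (62/25, 51/50)
T6 scale by (-1, -3): (-26/5, 27/10) → (26/5, -81/10); (-62/25, -51/50) → (62/25, 153/50); (-56/25, -144/25) → (56/25, 432/25); (62/25, 51/50) → (-62/25, -153/50)

image vertices: (26/5, -81/10), (62/25, 153/50), (56/25, 432/25), (-62/25, -153/50)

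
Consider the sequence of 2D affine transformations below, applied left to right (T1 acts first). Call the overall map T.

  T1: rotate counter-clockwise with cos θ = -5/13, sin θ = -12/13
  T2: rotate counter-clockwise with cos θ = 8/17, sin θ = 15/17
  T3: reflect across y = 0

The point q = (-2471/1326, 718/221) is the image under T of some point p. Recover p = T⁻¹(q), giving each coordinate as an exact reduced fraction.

p = (4/3, -7/2)

T1 = [-5/13 12/13 0; -12/13 -5/13 0; 0 0 1]
T2·T1 = [140/221 171/221 0; -171/221 140/221 0; 0 0 1]
T3·…·T1 = [140/221 171/221 0; 171/221 -140/221 0; 0 0 1]
det M = -1; M⁻¹ = [140/221 171/221 0; 171/221 -140/221 0; 0 0 1]
M⁻¹ · (-2471/1326, 718/221)ᵀ = (4/3, -7/2)ᵀ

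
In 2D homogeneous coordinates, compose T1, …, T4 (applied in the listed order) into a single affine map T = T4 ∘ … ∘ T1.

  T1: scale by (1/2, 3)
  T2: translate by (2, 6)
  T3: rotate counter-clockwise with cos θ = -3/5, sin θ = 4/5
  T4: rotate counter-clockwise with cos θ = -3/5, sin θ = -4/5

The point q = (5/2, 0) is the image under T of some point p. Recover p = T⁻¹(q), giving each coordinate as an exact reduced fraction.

p = (1, -2)

T1 = [1/2 0 0; 0 3 0; 0 0 1]
T2·T1 = [1/2 0 2; 0 3 6; 0 0 1]
T3·…·T1 = [-3/10 -12/5 -6; 2/5 -9/5 -2; 0 0 1]
T4·…·T1 = [1/2 0 2; 0 3 6; 0 0 1]
det M = 3/2; M⁻¹ = [2 0 -4; 0 1/3 -2; 0 0 1]
M⁻¹ · (5/2, 0)ᵀ = (1, -2)ᵀ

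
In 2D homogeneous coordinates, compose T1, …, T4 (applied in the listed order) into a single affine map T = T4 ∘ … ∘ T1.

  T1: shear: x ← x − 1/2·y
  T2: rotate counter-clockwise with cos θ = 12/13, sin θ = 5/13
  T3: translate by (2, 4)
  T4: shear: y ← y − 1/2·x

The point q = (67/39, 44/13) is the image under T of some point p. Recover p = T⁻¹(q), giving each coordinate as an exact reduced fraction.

p = (0, 1/3)

T1 = [1 -1/2 0; 0 1 0; 0 0 1]
T2·T1 = [12/13 -11/13 0; 5/13 19/26 0; 0 0 1]
T3·…·T1 = [12/13 -11/13 2; 5/13 19/26 4; 0 0 1]
T4·…·T1 = [12/13 -11/13 2; -1/13 15/13 3; 0 0 1]
det M = 1; M⁻¹ = [15/13 11/13 -63/13; 1/13 12/13 -38/13; 0 0 1]
M⁻¹ · (67/39, 44/13)ᵀ = (0, 1/3)ᵀ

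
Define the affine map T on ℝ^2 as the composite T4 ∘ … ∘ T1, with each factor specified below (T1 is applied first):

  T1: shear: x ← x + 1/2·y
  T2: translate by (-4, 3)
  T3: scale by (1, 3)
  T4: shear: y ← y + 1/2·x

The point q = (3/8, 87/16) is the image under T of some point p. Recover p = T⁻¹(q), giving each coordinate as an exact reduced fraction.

T1 = [1 1/2 0; 0 1 0; 0 0 1]
T2·T1 = [1 1/2 -4; 0 1 3; 0 0 1]
T3·…·T1 = [1 1/2 -4; 0 3 9; 0 0 1]
T4·…·T1 = [1 1/2 -4; 1/2 13/4 7; 0 0 1]
det M = 3; M⁻¹ = [13/12 -1/6 11/2; -1/6 1/3 -3; 0 0 1]
M⁻¹ · (3/8, 87/16)ᵀ = (5, -5/4)ᵀ

p = (5, -5/4)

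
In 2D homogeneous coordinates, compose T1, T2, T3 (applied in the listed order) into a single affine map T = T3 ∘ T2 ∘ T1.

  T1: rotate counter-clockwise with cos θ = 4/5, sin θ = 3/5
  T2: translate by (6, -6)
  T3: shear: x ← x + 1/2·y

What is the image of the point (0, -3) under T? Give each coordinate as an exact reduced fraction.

T(p) = (18/5, -42/5)

T1 rotate counter-clockwise with cos θ = 4/5, sin θ = 3/5: (0, -3) → (9/5, -12/5)
T2 translate by (6, -6): (9/5, -12/5) → (39/5, -42/5)
T3 shear: x ← x + 1/2·y: (39/5, -42/5) → (18/5, -42/5)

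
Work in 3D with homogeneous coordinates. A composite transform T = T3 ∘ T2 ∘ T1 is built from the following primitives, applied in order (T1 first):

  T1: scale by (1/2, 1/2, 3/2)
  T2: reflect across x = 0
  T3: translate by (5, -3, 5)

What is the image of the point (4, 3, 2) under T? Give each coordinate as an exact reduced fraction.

T(p) = (3, -3/2, 8)

T1 scale by (1/2, 1/2, 3/2): (4, 3, 2) → (2, 3/2, 3)
T2 reflect across x = 0: (2, 3/2, 3) → (-2, 3/2, 3)
T3 translate by (5, -3, 5): (-2, 3/2, 3) → (3, -3/2, 8)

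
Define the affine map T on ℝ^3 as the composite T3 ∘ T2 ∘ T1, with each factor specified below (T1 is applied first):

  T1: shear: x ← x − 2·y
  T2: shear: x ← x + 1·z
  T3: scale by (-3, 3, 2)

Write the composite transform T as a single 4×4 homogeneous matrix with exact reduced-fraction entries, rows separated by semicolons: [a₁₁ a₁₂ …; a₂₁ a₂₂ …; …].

T = [-3 6 -3 0; 0 3 0 0; 0 0 2 0; 0 0 0 1]

T1 = [1 -2 0 0; 0 1 0 0; 0 0 1 0; 0 0 0 1]
T2·T1 = [1 -2 1 0; 0 1 0 0; 0 0 1 0; 0 0 0 1]
T3·…·T1 = [-3 6 -3 0; 0 3 0 0; 0 0 2 0; 0 0 0 1]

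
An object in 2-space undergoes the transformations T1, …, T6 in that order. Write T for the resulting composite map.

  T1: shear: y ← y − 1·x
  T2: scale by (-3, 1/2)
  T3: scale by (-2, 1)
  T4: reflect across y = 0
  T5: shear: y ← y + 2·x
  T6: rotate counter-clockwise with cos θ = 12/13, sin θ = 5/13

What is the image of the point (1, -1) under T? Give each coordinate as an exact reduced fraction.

T(p) = (7/13, 186/13)

T1 shear: y ← y − 1·x: (1, -1) → (1, -2)
T2 scale by (-3, 1/2): (1, -2) → (-3, -1)
T3 scale by (-2, 1): (-3, -1) → (6, -1)
T4 reflect across y = 0: (6, -1) → (6, 1)
T5 shear: y ← y + 2·x: (6, 1) → (6, 13)
T6 rotate counter-clockwise with cos θ = 12/13, sin θ = 5/13: (6, 13) → (7/13, 186/13)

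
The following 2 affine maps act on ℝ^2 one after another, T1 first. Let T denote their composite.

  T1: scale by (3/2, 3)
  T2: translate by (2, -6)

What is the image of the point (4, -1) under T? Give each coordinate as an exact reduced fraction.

T1 scale by (3/2, 3): (4, -1) → (6, -3)
T2 translate by (2, -6): (6, -3) → (8, -9)

T(p) = (8, -9)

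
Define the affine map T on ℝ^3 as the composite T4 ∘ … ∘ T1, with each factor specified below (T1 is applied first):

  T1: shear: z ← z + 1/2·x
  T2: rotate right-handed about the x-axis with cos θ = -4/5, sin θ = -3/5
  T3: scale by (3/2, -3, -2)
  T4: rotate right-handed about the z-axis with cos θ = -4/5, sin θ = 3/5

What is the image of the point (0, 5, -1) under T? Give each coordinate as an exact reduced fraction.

T1 shear: z ← z + 1/2·x: (0, 5, -1) → (0, 5, -1)
T2 rotate right-handed about the x-axis with cos θ = -4/5, sin θ = -3/5: (0, 5, -1) → (0, -23/5, -11/5)
T3 scale by (3/2, -3, -2): (0, -23/5, -11/5) → (0, 69/5, 22/5)
T4 rotate right-handed about the z-axis with cos θ = -4/5, sin θ = 3/5: (0, 69/5, 22/5) → (-207/25, -276/25, 22/5)

T(p) = (-207/25, -276/25, 22/5)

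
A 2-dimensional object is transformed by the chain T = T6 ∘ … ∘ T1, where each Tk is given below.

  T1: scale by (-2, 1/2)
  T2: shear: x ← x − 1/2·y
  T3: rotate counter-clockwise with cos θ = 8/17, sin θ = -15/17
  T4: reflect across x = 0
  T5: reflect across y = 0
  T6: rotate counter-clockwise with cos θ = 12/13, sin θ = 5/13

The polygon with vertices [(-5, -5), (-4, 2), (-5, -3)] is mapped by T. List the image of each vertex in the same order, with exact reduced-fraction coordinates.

T1 scale by (-2, 1/2): (-5, -5) → (10, -5/2); (-4, 2) → (8, 1); (-5, -3) → (10, -3/2)
T2 shear: x ← x − 1/2·y: (10, -5/2) → (45/4, -5/2); (8, 1) → (15/2, 1); (10, -3/2) → (43/4, -3/2)
T3 rotate counter-clockwise with cos θ = 8/17, sin θ = -15/17: (45/4, -5/2) → (105/34, -755/68); (15/2, 1) → (75/17, -209/34); (43/4, -3/2) → (127/34, -693/68)
T4 reflect across x = 0: (105/34, -755/68) → (-105/34, -755/68); (75/17, -209/34) → (-75/17, -209/34); (127/34, -693/68) → (-127/34, -693/68)
T5 reflect across y = 0: (-105/34, -755/68) → (-105/34, 755/68); (-75/17, -209/34) → (-75/17, 209/34); (-127/34, -693/68) → (-127/34, 693/68)
T6 rotate counter-clockwise with cos θ = 12/13, sin θ = 5/13: (-105/34, 755/68) → (-6295/884, 4005/442); (-75/17, 209/34) → (-2845/442, 879/221); (-127/34, 693/68) → (-501/68, 271/34)

image vertices: (-6295/884, 4005/442), (-2845/442, 879/221), (-501/68, 271/34)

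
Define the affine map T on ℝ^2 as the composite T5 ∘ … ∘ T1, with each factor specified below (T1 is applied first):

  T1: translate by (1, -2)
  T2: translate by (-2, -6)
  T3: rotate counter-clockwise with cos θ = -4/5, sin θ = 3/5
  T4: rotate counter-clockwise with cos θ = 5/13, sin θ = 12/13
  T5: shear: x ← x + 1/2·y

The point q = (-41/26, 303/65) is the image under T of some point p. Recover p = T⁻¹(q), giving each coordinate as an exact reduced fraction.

T1 = [1 0 1; 0 1 -2; 0 0 1]
T2·T1 = [1 0 -1; 0 1 -8; 0 0 1]
T3·…·T1 = [-4/5 -3/5 28/5; 3/5 -4/5 29/5; 0 0 1]
T4·…·T1 = [-56/65 33/65 -16/5; -33/65 -56/65 37/5; 0 0 1]
T5·…·T1 = [-29/26 1/13 1/2; -33/65 -56/65 37/5; 0 0 1]
det M = 1; M⁻¹ = [-56/65 -1/13 1; 33/65 -29/26 8; 0 0 1]
M⁻¹ · (-41/26, 303/65)ᵀ = (2, 2)ᵀ

p = (2, 2)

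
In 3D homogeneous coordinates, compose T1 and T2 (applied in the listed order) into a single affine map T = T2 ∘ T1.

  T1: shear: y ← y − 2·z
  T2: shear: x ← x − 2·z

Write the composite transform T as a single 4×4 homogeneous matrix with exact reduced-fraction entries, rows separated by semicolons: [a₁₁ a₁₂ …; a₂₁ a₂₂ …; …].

T = [1 0 -2 0; 0 1 -2 0; 0 0 1 0; 0 0 0 1]

T1 = [1 0 0 0; 0 1 -2 0; 0 0 1 0; 0 0 0 1]
T2·T1 = [1 0 -2 0; 0 1 -2 0; 0 0 1 0; 0 0 0 1]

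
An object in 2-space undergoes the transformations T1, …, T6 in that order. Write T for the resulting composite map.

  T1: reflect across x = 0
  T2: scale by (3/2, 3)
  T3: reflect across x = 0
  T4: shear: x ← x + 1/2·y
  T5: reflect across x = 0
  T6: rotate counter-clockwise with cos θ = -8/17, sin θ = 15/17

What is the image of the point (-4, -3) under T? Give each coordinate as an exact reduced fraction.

T1 reflect across x = 0: (-4, -3) → (4, -3)
T2 scale by (3/2, 3): (4, -3) → (6, -9)
T3 reflect across x = 0: (6, -9) → (-6, -9)
T4 shear: x ← x + 1/2·y: (-6, -9) → (-21/2, -9)
T5 reflect across x = 0: (-21/2, -9) → (21/2, -9)
T6 rotate counter-clockwise with cos θ = -8/17, sin θ = 15/17: (21/2, -9) → (3, 27/2)

T(p) = (3, 27/2)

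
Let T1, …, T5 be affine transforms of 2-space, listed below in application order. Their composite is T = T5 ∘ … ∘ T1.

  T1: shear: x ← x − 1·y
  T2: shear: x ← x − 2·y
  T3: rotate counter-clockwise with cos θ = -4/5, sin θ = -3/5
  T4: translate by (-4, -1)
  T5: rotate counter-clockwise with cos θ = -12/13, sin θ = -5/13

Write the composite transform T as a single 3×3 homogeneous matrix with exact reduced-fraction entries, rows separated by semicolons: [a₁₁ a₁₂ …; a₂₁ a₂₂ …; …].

T = [33/65 -31/13 43/13; 56/65 -27/13 32/13; 0 0 1]

T1 = [1 -1 0; 0 1 0; 0 0 1]
T2·T1 = [1 -3 0; 0 1 0; 0 0 1]
T3·…·T1 = [-4/5 3 0; -3/5 1 0; 0 0 1]
T4·…·T1 = [-4/5 3 -4; -3/5 1 -1; 0 0 1]
T5·…·T1 = [33/65 -31/13 43/13; 56/65 -27/13 32/13; 0 0 1]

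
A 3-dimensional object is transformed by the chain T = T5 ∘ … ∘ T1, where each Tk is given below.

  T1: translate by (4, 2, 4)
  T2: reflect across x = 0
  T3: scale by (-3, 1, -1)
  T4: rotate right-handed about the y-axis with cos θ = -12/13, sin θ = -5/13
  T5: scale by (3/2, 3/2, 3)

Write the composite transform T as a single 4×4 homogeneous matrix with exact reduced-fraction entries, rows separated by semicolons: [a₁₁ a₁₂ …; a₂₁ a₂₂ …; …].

T1 = [1 0 0 4; 0 1 0 2; 0 0 1 4; 0 0 0 1]
T2·T1 = [-1 0 0 -4; 0 1 0 2; 0 0 1 4; 0 0 0 1]
T3·…·T1 = [3 0 0 12; 0 1 0 2; 0 0 -1 -4; 0 0 0 1]
T4·…·T1 = [-36/13 0 5/13 -124/13; 0 1 0 2; 15/13 0 12/13 108/13; 0 0 0 1]
T5·…·T1 = [-54/13 0 15/26 -186/13; 0 3/2 0 3; 45/13 0 36/13 324/13; 0 0 0 1]

T = [-54/13 0 15/26 -186/13; 0 3/2 0 3; 45/13 0 36/13 324/13; 0 0 0 1]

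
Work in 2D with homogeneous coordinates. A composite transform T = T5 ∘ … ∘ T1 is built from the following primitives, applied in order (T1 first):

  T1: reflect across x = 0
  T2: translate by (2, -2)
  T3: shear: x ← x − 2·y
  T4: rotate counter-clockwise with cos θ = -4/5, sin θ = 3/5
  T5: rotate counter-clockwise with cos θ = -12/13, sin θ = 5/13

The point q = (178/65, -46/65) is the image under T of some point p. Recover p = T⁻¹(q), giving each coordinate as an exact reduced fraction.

p = (-4, 4)

T1 = [-1 0 0; 0 1 0; 0 0 1]
T2·T1 = [-1 0 2; 0 1 -2; 0 0 1]
T3·…·T1 = [-1 -2 6; 0 1 -2; 0 0 1]
T4·…·T1 = [4/5 1 -18/5; -3/5 -2 26/5; 0 0 1]
T5·…·T1 = [-33/65 -2/13 86/65; 56/65 29/13 -402/65; 0 0 1]
det M = -1; M⁻¹ = [-29/13 -2/13 2; 56/65 33/65 2; 0 0 1]
M⁻¹ · (178/65, -46/65)ᵀ = (-4, 4)ᵀ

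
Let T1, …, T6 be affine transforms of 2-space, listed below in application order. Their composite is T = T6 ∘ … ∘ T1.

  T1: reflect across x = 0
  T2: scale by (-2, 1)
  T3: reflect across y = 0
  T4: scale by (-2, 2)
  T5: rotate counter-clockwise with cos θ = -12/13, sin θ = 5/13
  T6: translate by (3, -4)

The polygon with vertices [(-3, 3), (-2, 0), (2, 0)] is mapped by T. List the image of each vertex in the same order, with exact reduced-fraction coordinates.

T1 reflect across x = 0: (-3, 3) → (3, 3); (-2, 0) → (2, 0); (2, 0) → (-2, 0)
T2 scale by (-2, 1): (3, 3) → (-6, 3); (2, 0) → (-4, 0); (-2, 0) → (4, 0)
T3 reflect across y = 0: (-6, 3) → (-6, -3); (-4, 0) → (-4, 0); (4, 0) → (4, 0)
T4 scale by (-2, 2): (-6, -3) → (12, -6); (-4, 0) → (8, 0); (4, 0) → (-8, 0)
T5 rotate counter-clockwise with cos θ = -12/13, sin θ = 5/13: (12, -6) → (-114/13, 132/13); (8, 0) → (-96/13, 40/13); (-8, 0) → (96/13, -40/13)
T6 translate by (3, -4): (-114/13, 132/13) → (-75/13, 80/13); (-96/13, 40/13) → (-57/13, -12/13); (96/13, -40/13) → (135/13, -92/13)

image vertices: (-75/13, 80/13), (-57/13, -12/13), (135/13, -92/13)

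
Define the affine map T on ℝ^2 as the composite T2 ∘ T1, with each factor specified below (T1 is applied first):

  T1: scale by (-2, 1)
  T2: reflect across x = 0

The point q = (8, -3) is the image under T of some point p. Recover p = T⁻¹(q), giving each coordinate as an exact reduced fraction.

p = (4, -3)

T1 = [-2 0 0; 0 1 0; 0 0 1]
T2·T1 = [2 0 0; 0 1 0; 0 0 1]
det M = 2; M⁻¹ = [1/2 0 0; 0 1 0; 0 0 1]
M⁻¹ · (8, -3)ᵀ = (4, -3)ᵀ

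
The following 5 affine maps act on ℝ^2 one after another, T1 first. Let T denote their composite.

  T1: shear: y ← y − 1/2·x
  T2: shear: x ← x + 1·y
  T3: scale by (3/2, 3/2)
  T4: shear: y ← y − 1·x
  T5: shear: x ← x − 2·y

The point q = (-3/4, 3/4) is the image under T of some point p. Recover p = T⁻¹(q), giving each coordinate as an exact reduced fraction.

T1 = [1 0 0; -1/2 1 0; 0 0 1]
T2·T1 = [1/2 1 0; -1/2 1 0; 0 0 1]
T3·…·T1 = [3/4 3/2 0; -3/4 3/2 0; 0 0 1]
T4·…·T1 = [3/4 3/2 0; -3/2 0 0; 0 0 1]
T5·…·T1 = [15/4 3/2 0; -3/2 0 0; 0 0 1]
det M = 9/4; M⁻¹ = [0 -2/3 0; 2/3 5/3 0; 0 0 1]
M⁻¹ · (-3/4, 3/4)ᵀ = (-1/2, 3/4)ᵀ

p = (-1/2, 3/4)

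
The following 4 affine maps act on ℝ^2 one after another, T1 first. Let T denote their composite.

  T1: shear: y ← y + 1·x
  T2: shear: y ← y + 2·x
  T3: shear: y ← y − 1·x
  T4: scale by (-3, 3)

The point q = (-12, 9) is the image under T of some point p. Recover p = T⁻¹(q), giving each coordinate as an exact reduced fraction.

T1 = [1 0 0; 1 1 0; 0 0 1]
T2·T1 = [1 0 0; 3 1 0; 0 0 1]
T3·…·T1 = [1 0 0; 2 1 0; 0 0 1]
T4·…·T1 = [-3 0 0; 6 3 0; 0 0 1]
det M = -9; M⁻¹ = [-1/3 0 0; 2/3 1/3 0; 0 0 1]
M⁻¹ · (-12, 9)ᵀ = (4, -5)ᵀ

p = (4, -5)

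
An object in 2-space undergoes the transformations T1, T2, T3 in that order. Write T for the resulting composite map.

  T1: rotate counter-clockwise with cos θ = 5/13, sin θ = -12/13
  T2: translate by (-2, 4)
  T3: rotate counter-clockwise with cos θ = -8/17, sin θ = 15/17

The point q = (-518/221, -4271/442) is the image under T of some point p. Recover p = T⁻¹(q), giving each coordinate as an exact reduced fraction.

p = (-9/2, -4)

T1 = [5/13 12/13 0; -12/13 5/13 0; 0 0 1]
T2·T1 = [5/13 12/13 -2; -12/13 5/13 4; 0 0 1]
T3·…·T1 = [140/221 -171/221 -44/17; 171/221 140/221 -62/17; 0 0 1]
det M = 1; M⁻¹ = [140/221 171/221 58/13; -171/221 140/221 4/13; 0 0 1]
M⁻¹ · (-518/221, -4271/442)ᵀ = (-9/2, -4)ᵀ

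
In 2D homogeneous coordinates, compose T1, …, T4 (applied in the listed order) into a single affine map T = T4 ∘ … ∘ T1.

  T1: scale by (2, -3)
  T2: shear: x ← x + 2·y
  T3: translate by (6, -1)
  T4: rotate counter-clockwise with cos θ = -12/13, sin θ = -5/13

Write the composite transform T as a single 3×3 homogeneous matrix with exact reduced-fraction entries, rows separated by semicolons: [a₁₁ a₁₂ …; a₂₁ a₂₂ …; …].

T1 = [2 0 0; 0 -3 0; 0 0 1]
T2·T1 = [2 -6 0; 0 -3 0; 0 0 1]
T3·…·T1 = [2 -6 6; 0 -3 -1; 0 0 1]
T4·…·T1 = [-24/13 57/13 -77/13; -10/13 66/13 -18/13; 0 0 1]

T = [-24/13 57/13 -77/13; -10/13 66/13 -18/13; 0 0 1]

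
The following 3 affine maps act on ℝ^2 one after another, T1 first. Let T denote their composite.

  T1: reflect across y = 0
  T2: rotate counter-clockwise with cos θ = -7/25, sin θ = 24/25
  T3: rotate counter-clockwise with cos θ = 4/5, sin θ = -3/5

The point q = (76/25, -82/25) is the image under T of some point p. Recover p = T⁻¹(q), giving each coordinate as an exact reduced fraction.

p = (-2, 4)

T1 = [1 0 0; 0 -1 0; 0 0 1]
T2·T1 = [-7/25 24/25 0; 24/25 7/25 0; 0 0 1]
T3·…·T1 = [44/125 117/125 0; 117/125 -44/125 0; 0 0 1]
det M = -1; M⁻¹ = [44/125 117/125 0; 117/125 -44/125 0; 0 0 1]
M⁻¹ · (76/25, -82/25)ᵀ = (-2, 4)ᵀ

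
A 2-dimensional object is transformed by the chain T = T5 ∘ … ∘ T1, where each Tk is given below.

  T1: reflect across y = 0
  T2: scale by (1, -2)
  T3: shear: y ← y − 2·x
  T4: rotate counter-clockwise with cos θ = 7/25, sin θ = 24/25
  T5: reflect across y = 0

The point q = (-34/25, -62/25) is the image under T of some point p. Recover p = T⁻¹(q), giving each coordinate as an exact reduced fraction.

T1 = [1 0 0; 0 -1 0; 0 0 1]
T2·T1 = [1 0 0; 0 2 0; 0 0 1]
T3·…·T1 = [1 0 0; -2 2 0; 0 0 1]
T4·…·T1 = [11/5 -48/25 0; 2/5 14/25 0; 0 0 1]
T5·…·T1 = [11/5 -48/25 0; -2/5 -14/25 0; 0 0 1]
det M = -2; M⁻¹ = [7/25 -24/25 0; -1/5 -11/10 0; 0 0 1]
M⁻¹ · (-34/25, -62/25)ᵀ = (2, 3)ᵀ

p = (2, 3)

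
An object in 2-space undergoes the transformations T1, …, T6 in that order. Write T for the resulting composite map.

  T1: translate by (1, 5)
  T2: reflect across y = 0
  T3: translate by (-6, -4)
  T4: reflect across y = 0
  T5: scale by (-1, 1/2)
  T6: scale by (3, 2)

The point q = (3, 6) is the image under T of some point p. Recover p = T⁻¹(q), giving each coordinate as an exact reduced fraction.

T1 = [1 0 1; 0 1 5; 0 0 1]
T2·T1 = [1 0 1; 0 -1 -5; 0 0 1]
T3·…·T1 = [1 0 -5; 0 -1 -9; 0 0 1]
T4·…·T1 = [1 0 -5; 0 1 9; 0 0 1]
T5·…·T1 = [-1 0 5; 0 1/2 9/2; 0 0 1]
T6·…·T1 = [-3 0 15; 0 1 9; 0 0 1]
det M = -3; M⁻¹ = [-1/3 0 5; 0 1 -9; 0 0 1]
M⁻¹ · (3, 6)ᵀ = (4, -3)ᵀ

p = (4, -3)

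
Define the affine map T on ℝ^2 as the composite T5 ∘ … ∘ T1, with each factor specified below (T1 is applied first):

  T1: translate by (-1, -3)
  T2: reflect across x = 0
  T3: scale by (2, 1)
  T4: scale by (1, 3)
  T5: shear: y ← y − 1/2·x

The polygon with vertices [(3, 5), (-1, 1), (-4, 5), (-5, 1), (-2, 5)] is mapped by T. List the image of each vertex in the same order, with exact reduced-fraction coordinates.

T1 translate by (-1, -3): (3, 5) → (2, 2); (-1, 1) → (-2, -2); (-4, 5) → (-5, 2); (-5, 1) → (-6, -2); (-2, 5) → (-3, 2)
T2 reflect across x = 0: (2, 2) → (-2, 2); (-2, -2) → (2, -2); (-5, 2) → (5, 2); (-6, -2) → (6, -2); (-3, 2) → (3, 2)
T3 scale by (2, 1): (-2, 2) → (-4, 2); (2, -2) → (4, -2); (5, 2) → (10, 2); (6, -2) → (12, -2); (3, 2) → (6, 2)
T4 scale by (1, 3): (-4, 2) → (-4, 6); (4, -2) → (4, -6); (10, 2) → (10, 6); (12, -2) → (12, -6); (6, 2) → (6, 6)
T5 shear: y ← y − 1/2·x: (-4, 6) → (-4, 8); (4, -6) → (4, -8); (10, 6) → (10, 1); (12, -6) → (12, -12); (6, 6) → (6, 3)

image vertices: (-4, 8), (4, -8), (10, 1), (12, -12), (6, 3)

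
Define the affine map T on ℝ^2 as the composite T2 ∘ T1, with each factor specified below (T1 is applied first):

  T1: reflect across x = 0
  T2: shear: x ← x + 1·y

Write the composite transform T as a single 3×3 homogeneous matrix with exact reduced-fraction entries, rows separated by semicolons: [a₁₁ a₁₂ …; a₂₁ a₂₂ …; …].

T = [-1 1 0; 0 1 0; 0 0 1]

T1 = [-1 0 0; 0 1 0; 0 0 1]
T2·T1 = [-1 1 0; 0 1 0; 0 0 1]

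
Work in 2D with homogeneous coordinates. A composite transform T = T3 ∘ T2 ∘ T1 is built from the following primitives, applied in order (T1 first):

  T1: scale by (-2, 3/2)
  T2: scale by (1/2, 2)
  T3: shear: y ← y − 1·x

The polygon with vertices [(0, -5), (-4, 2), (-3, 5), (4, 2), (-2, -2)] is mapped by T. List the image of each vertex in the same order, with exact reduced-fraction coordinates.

image vertices: (0, -15), (4, 2), (3, 12), (-4, 10), (2, -8)

T1 scale by (-2, 3/2): (0, -5) → (0, -15/2); (-4, 2) → (8, 3); (-3, 5) → (6, 15/2); (4, 2) → (-8, 3); (-2, -2) → (4, -3)
T2 scale by (1/2, 2): (0, -15/2) → (0, -15); (8, 3) → (4, 6); (6, 15/2) → (3, 15); (-8, 3) → (-4, 6); (4, -3) → (2, -6)
T3 shear: y ← y − 1·x: (0, -15) → (0, -15); (4, 6) → (4, 2); (3, 15) → (3, 12); (-4, 6) → (-4, 10); (2, -6) → (2, -8)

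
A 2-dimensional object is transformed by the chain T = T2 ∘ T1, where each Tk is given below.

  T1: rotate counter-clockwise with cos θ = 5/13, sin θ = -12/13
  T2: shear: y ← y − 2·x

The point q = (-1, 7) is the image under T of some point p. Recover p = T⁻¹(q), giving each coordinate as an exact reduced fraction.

p = (-5, 1)

T1 = [5/13 12/13 0; -12/13 5/13 0; 0 0 1]
T2·T1 = [5/13 12/13 0; -22/13 -19/13 0; 0 0 1]
det M = 1; M⁻¹ = [-19/13 -12/13 0; 22/13 5/13 0; 0 0 1]
M⁻¹ · (-1, 7)ᵀ = (-5, 1)ᵀ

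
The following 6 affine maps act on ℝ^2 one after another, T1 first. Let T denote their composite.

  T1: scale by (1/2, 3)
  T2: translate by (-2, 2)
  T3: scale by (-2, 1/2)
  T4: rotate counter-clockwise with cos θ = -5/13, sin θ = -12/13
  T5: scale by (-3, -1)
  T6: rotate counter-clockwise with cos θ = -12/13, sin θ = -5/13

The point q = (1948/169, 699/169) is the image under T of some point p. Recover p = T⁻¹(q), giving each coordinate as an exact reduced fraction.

T1 = [1/2 0 0; 0 3 0; 0 0 1]
T2·T1 = [1/2 0 -2; 0 3 2; 0 0 1]
T3·…·T1 = [-1 0 4; 0 3/2 1; 0 0 1]
T4·…·T1 = [5/13 18/13 -8/13; 12/13 -15/26 -53/13; 0 0 1]
T5·…·T1 = [-15/13 -54/13 24/13; -12/13 15/26 53/13; 0 0 1]
T6·…·T1 = [120/169 1371/338 -23/169; 219/169 180/169 -756/169; 0 0 1]
det M = -9/2; M⁻¹ = [-40/169 457/507 4; 146/507 -80/507 -2/3; 0 0 1]
M⁻¹ · (1948/169, 699/169)ᵀ = (5, 2)ᵀ

p = (5, 2)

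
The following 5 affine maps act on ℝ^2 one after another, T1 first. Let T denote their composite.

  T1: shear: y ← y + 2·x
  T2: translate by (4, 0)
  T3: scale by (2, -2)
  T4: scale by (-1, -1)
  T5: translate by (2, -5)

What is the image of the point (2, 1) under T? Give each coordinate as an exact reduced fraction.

T(p) = (-10, 5)

T1 shear: y ← y + 2·x: (2, 1) → (2, 5)
T2 translate by (4, 0): (2, 5) → (6, 5)
T3 scale by (2, -2): (6, 5) → (12, -10)
T4 scale by (-1, -1): (12, -10) → (-12, 10)
T5 translate by (2, -5): (-12, 10) → (-10, 5)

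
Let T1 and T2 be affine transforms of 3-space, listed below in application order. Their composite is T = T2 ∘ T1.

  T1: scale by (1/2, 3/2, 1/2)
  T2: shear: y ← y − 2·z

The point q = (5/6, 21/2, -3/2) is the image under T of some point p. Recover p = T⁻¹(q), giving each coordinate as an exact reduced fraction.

T1 = [1/2 0 0 0; 0 3/2 0 0; 0 0 1/2 0; 0 0 0 1]
T2·T1 = [1/2 0 0 0; 0 3/2 -1 0; 0 0 1/2 0; 0 0 0 1]
det M = 3/8; M⁻¹ = [2 0 0 0; 0 2/3 4/3 0; 0 0 2 0; 0 0 0 1]
M⁻¹ · (5/6, 21/2, -3/2)ᵀ = (5/3, 5, -3)ᵀ

p = (5/3, 5, -3)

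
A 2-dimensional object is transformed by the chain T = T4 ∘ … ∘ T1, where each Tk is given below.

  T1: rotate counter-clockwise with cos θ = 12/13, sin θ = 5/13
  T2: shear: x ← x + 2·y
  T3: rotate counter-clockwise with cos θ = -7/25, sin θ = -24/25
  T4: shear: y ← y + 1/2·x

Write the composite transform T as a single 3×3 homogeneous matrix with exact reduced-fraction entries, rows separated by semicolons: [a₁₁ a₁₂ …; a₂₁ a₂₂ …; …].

T1 = [12/13 -5/13 0; 5/13 12/13 0; 0 0 1]
T2·T1 = [22/13 19/13 0; 5/13 12/13 0; 0 0 1]
T3·…·T1 = [-34/325 31/65 0; -563/325 -108/65 0; 0 0 1]
T4·…·T1 = [-34/325 31/65 0; -116/65 -37/26 0; 0 0 1]

T = [-34/325 31/65 0; -116/65 -37/26 0; 0 0 1]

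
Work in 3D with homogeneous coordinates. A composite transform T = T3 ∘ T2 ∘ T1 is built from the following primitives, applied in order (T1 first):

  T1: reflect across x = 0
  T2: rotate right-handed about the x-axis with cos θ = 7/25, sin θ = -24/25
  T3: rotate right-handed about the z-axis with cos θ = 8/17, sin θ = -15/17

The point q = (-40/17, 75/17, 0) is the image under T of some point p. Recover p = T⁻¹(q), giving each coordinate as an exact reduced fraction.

T1 = [-1 0 0 0; 0 1 0 0; 0 0 1 0; 0 0 0 1]
T2·T1 = [-1 0 0 0; 0 7/25 24/25 0; 0 -24/25 7/25 0; 0 0 0 1]
T3·…·T1 = [-8/17 21/85 72/85 0; 15/17 56/425 192/425 0; 0 -24/25 7/25 0; 0 0 0 1]
det M = -1; M⁻¹ = [-8/17 15/17 0 0; 21/85 56/425 -24/25 0; 72/85 192/425 7/25 0; 0 0 0 1]
M⁻¹ · (-40/17, 75/17, 0)ᵀ = (5, 0, 0)ᵀ

p = (5, 0, 0)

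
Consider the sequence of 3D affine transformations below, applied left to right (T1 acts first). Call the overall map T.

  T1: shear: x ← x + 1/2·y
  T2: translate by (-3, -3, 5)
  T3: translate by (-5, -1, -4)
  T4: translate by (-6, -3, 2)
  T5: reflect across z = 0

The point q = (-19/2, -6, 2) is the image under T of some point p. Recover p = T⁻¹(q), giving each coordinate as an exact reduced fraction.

T1 = [1 1/2 0 0; 0 1 0 0; 0 0 1 0; 0 0 0 1]
T2·T1 = [1 1/2 0 -3; 0 1 0 -3; 0 0 1 5; 0 0 0 1]
T3·…·T1 = [1 1/2 0 -8; 0 1 0 -4; 0 0 1 1; 0 0 0 1]
T4·…·T1 = [1 1/2 0 -14; 0 1 0 -7; 0 0 1 3; 0 0 0 1]
T5·…·T1 = [1 1/2 0 -14; 0 1 0 -7; 0 0 -1 -3; 0 0 0 1]
det M = -1; M⁻¹ = [1 -1/2 0 21/2; 0 1 0 7; 0 0 -1 -3; 0 0 0 1]
M⁻¹ · (-19/2, -6, 2)ᵀ = (4, 1, -5)ᵀ

p = (4, 1, -5)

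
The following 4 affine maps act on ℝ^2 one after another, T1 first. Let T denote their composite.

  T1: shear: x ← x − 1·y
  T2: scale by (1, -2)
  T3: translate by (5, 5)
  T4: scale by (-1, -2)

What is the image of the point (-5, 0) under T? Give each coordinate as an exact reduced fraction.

T1 shear: x ← x − 1·y: (-5, 0) → (-5, 0)
T2 scale by (1, -2): (-5, 0) → (-5, 0)
T3 translate by (5, 5): (-5, 0) → (0, 5)
T4 scale by (-1, -2): (0, 5) → (0, -10)

T(p) = (0, -10)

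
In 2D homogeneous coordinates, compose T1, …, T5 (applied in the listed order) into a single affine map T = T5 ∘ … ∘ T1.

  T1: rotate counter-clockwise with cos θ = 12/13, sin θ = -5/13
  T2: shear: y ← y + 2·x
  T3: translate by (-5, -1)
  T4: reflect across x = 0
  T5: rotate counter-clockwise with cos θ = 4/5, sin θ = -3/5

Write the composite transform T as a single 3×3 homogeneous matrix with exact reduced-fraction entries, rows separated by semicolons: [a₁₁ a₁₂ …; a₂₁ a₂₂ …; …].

T1 = [12/13 5/13 0; -5/13 12/13 0; 0 0 1]
T2·T1 = [12/13 5/13 0; 19/13 22/13 0; 0 0 1]
T3·…·T1 = [12/13 5/13 -5; 19/13 22/13 -1; 0 0 1]
T4·…·T1 = [-12/13 -5/13 5; 19/13 22/13 -1; 0 0 1]
T5·…·T1 = [9/65 46/65 17/5; 112/65 103/65 -19/5; 0 0 1]

T = [9/65 46/65 17/5; 112/65 103/65 -19/5; 0 0 1]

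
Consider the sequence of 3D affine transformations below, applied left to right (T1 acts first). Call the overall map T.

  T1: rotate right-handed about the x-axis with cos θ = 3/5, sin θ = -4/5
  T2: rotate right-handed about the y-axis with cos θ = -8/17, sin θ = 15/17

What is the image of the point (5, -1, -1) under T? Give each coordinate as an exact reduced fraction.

T1 rotate right-handed about the x-axis with cos θ = 3/5, sin θ = -4/5: (5, -1, -1) → (5, -7/5, 1/5)
T2 rotate right-handed about the y-axis with cos θ = -8/17, sin θ = 15/17: (5, -7/5, 1/5) → (-37/17, -7/5, -383/85)

T(p) = (-37/17, -7/5, -383/85)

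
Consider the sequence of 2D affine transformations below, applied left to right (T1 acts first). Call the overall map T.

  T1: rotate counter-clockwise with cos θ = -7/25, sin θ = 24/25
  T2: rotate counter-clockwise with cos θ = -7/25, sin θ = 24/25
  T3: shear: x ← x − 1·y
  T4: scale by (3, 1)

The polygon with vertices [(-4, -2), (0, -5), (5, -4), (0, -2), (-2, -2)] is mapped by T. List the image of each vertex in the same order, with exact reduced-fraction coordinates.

image vertices: (-2886/625, 2398/625), (-2589/125, 527/125), (-13221/625, 428/625), (-5178/625, 1054/625), (-4032/625, 1726/625)

T1 rotate counter-clockwise with cos θ = -7/25, sin θ = 24/25: (-4, -2) → (76/25, -82/25); (0, -5) → (24/5, 7/5); (5, -4) → (61/25, 148/25); (0, -2) → (48/25, 14/25); (-2, -2) → (62/25, -34/25)
T2 rotate counter-clockwise with cos θ = -7/25, sin θ = 24/25: (76/25, -82/25) → (1436/625, 2398/625); (24/5, 7/5) → (-336/125, 527/125); (61/25, 148/25) → (-3979/625, 428/625); (48/25, 14/25) → (-672/625, 1054/625); (62/25, -34/25) → (382/625, 1726/625)
T3 shear: x ← x − 1·y: (1436/625, 2398/625) → (-962/625, 2398/625); (-336/125, 527/125) → (-863/125, 527/125); (-3979/625, 428/625) → (-4407/625, 428/625); (-672/625, 1054/625) → (-1726/625, 1054/625); (382/625, 1726/625) → (-1344/625, 1726/625)
T4 scale by (3, 1): (-962/625, 2398/625) → (-2886/625, 2398/625); (-863/125, 527/125) → (-2589/125, 527/125); (-4407/625, 428/625) → (-13221/625, 428/625); (-1726/625, 1054/625) → (-5178/625, 1054/625); (-1344/625, 1726/625) → (-4032/625, 1726/625)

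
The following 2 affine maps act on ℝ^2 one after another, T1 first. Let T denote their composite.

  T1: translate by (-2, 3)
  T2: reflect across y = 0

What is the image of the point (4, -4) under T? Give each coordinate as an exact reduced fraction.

T1 translate by (-2, 3): (4, -4) → (2, -1)
T2 reflect across y = 0: (2, -1) → (2, 1)

T(p) = (2, 1)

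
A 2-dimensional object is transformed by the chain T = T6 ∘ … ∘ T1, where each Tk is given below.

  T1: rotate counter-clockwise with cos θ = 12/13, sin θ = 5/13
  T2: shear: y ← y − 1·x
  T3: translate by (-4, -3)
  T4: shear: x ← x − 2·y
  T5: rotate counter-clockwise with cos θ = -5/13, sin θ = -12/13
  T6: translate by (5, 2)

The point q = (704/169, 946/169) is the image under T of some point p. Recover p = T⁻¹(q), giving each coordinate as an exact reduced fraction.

p = (-4, -1)

T1 = [12/13 -5/13 0; 5/13 12/13 0; 0 0 1]
T2·T1 = [12/13 -5/13 0; -7/13 17/13 0; 0 0 1]
T3·…·T1 = [12/13 -5/13 -4; -7/13 17/13 -3; 0 0 1]
T4·…·T1 = [2 -3 2; -7/13 17/13 -3; 0 0 1]
T5·…·T1 = [-214/169 399/169 -46/13; -277/169 383/169 -9/13; 0 0 1]
T6·…·T1 = [-214/169 399/169 19/13; -277/169 383/169 17/13; 0 0 1]
det M = 1; M⁻¹ = [383/169 -399/169 -38/169; 277/169 -214/169 -125/169; 0 0 1]
M⁻¹ · (704/169, 946/169)ᵀ = (-4, -1)ᵀ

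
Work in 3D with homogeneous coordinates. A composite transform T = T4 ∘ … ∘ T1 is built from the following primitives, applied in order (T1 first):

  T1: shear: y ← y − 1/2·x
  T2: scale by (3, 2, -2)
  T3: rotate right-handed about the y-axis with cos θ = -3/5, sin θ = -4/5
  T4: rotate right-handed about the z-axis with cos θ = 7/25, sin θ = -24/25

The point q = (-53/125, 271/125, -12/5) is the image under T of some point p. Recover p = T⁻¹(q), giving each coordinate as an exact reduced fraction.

p = (-1/5, 0, -8/5)

T1 = [1 0 0 0; -1/2 1 0 0; 0 0 1 0; 0 0 0 1]
T2·T1 = [3 0 0 0; -1 2 0 0; 0 0 -2 0; 0 0 0 1]
T3·…·T1 = [-9/5 0 8/5 0; -1 2 0 0; 12/5 0 6/5 0; 0 0 0 1]
T4·…·T1 = [-183/125 48/25 56/125 0; 181/125 14/25 -192/125 0; 12/5 0 6/5 0; 0 0 0 1]
det M = -12; M⁻¹ = [-7/125 24/125 4/15 0; 113/250 59/250 2/15 0; 14/125 -48/125 3/10 0; 0 0 0 1]
M⁻¹ · (-53/125, 271/125, -12/5)ᵀ = (-1/5, 0, -8/5)ᵀ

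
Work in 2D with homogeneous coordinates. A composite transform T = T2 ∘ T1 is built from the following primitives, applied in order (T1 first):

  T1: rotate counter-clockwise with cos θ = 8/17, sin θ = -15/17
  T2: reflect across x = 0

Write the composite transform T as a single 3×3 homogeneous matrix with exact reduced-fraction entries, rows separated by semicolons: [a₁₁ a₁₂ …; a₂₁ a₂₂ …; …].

T1 = [8/17 15/17 0; -15/17 8/17 0; 0 0 1]
T2·T1 = [-8/17 -15/17 0; -15/17 8/17 0; 0 0 1]

T = [-8/17 -15/17 0; -15/17 8/17 0; 0 0 1]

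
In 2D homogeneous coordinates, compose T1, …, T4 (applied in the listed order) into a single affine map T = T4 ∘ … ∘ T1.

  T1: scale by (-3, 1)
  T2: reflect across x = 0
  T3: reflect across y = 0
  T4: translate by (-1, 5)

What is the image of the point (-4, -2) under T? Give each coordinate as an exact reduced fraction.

T1 scale by (-3, 1): (-4, -2) → (12, -2)
T2 reflect across x = 0: (12, -2) → (-12, -2)
T3 reflect across y = 0: (-12, -2) → (-12, 2)
T4 translate by (-1, 5): (-12, 2) → (-13, 7)

T(p) = (-13, 7)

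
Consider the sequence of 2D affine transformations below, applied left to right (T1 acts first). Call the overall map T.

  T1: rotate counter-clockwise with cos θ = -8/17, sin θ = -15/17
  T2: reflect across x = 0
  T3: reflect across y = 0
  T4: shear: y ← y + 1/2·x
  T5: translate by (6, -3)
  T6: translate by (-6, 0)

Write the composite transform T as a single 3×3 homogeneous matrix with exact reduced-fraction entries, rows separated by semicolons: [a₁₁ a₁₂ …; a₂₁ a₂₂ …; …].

T = [8/17 -15/17 0; 19/17 1/34 -3; 0 0 1]

T1 = [-8/17 15/17 0; -15/17 -8/17 0; 0 0 1]
T2·T1 = [8/17 -15/17 0; -15/17 -8/17 0; 0 0 1]
T3·…·T1 = [8/17 -15/17 0; 15/17 8/17 0; 0 0 1]
T4·…·T1 = [8/17 -15/17 0; 19/17 1/34 0; 0 0 1]
T5·…·T1 = [8/17 -15/17 6; 19/17 1/34 -3; 0 0 1]
T6·…·T1 = [8/17 -15/17 0; 19/17 1/34 -3; 0 0 1]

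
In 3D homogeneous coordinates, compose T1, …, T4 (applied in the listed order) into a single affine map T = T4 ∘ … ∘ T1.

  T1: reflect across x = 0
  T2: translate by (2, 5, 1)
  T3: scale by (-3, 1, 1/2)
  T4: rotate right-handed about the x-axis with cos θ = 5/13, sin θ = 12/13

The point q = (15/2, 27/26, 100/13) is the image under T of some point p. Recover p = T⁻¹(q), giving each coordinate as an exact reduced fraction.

T1 = [-1 0 0 0; 0 1 0 0; 0 0 1 0; 0 0 0 1]
T2·T1 = [-1 0 0 2; 0 1 0 5; 0 0 1 1; 0 0 0 1]
T3·…·T1 = [3 0 0 -6; 0 1 0 5; 0 0 1/2 1/2; 0 0 0 1]
T4·…·T1 = [3 0 0 -6; 0 5/13 -6/13 19/13; 0 12/13 5/26 125/26; 0 0 0 1]
det M = 3/2; M⁻¹ = [1/3 0 0 2; 0 5/13 12/13 -5; 0 -24/13 10/13 -1; 0 0 0 1]
M⁻¹ · (15/2, 27/26, 100/13)ᵀ = (9/2, 5/2, 3)ᵀ

p = (9/2, 5/2, 3)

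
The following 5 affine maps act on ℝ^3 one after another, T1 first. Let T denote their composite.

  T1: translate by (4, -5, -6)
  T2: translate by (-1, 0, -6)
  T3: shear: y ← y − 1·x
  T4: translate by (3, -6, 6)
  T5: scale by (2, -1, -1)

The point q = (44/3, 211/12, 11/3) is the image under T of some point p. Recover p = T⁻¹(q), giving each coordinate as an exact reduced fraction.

T1 = [1 0 0 4; 0 1 0 -5; 0 0 1 -6; 0 0 0 1]
T2·T1 = [1 0 0 3; 0 1 0 -5; 0 0 1 -12; 0 0 0 1]
T3·…·T1 = [1 0 0 3; -1 1 0 -8; 0 0 1 -12; 0 0 0 1]
T4·…·T1 = [1 0 0 6; -1 1 0 -14; 0 0 1 -6; 0 0 0 1]
T5·…·T1 = [2 0 0 12; 1 -1 0 14; 0 0 -1 6; 0 0 0 1]
det M = 2; M⁻¹ = [1/2 0 0 -6; 1/2 -1 0 8; 0 0 -1 6; 0 0 0 1]
M⁻¹ · (44/3, 211/12, 11/3)ᵀ = (4/3, -9/4, 7/3)ᵀ

p = (4/3, -9/4, 7/3)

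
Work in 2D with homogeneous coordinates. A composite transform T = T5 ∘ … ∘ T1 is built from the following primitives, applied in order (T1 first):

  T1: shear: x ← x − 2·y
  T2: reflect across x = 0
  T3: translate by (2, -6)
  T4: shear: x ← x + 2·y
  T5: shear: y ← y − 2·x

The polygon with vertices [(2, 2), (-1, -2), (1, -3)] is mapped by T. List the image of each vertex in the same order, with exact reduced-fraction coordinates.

T1 shear: x ← x − 2·y: (2, 2) → (-2, 2); (-1, -2) → (3, -2); (1, -3) → (7, -3)
T2 reflect across x = 0: (-2, 2) → (2, 2); (3, -2) → (-3, -2); (7, -3) → (-7, -3)
T3 translate by (2, -6): (2, 2) → (4, -4); (-3, -2) → (-1, -8); (-7, -3) → (-5, -9)
T4 shear: x ← x + 2·y: (4, -4) → (-4, -4); (-1, -8) → (-17, -8); (-5, -9) → (-23, -9)
T5 shear: y ← y − 2·x: (-4, -4) → (-4, 4); (-17, -8) → (-17, 26); (-23, -9) → (-23, 37)

image vertices: (-4, 4), (-17, 26), (-23, 37)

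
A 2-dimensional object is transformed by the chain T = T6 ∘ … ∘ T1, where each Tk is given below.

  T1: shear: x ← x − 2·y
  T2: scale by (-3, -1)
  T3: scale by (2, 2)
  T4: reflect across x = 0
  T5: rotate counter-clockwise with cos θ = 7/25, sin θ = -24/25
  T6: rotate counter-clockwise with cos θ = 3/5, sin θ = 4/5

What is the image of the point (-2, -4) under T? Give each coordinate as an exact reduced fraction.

T(p) = (4564/125, -648/125)

T1 shear: x ← x − 2·y: (-2, -4) → (6, -4)
T2 scale by (-3, -1): (6, -4) → (-18, 4)
T3 scale by (2, 2): (-18, 4) → (-36, 8)
T4 reflect across x = 0: (-36, 8) → (36, 8)
T5 rotate counter-clockwise with cos θ = 7/25, sin θ = -24/25: (36, 8) → (444/25, -808/25)
T6 rotate counter-clockwise with cos θ = 3/5, sin θ = 4/5: (444/25, -808/25) → (4564/125, -648/125)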